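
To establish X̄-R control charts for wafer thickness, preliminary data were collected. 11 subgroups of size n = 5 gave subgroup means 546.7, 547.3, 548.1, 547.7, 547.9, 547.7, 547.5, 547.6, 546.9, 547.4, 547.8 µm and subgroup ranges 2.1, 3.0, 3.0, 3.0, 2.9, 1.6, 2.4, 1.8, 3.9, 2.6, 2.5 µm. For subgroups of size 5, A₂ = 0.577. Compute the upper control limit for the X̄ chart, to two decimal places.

X̄̄ = (546.7 + 547.3 + 548.1 + 547.7 + 547.9 + 547.7 + 547.5 + 547.6 + 546.9 + 547.4 + 547.8) / 11 = 6022.6000 / 11 = 547.5091
R̄ = (2.1 + 3.0 + 3.0 + 3.0 + 2.9 + 1.6 + 2.4 + 1.8 + 3.9 + 2.6 + 2.5) / 11 = 28.8000 / 11 = 2.6182
UCL = X̄̄ + A₂·R̄ = 547.5091 + 0.577 × 2.6182 = 549.0198

549.02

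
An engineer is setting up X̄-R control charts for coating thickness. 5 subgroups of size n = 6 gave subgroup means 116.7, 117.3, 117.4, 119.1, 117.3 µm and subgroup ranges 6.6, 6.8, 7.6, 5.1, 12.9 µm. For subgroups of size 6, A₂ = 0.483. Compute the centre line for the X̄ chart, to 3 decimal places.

X̄̄ = (116.7 + 117.3 + 117.4 + 119.1 + 117.3) / 5 = 587.8000 / 5 = 117.5600
CL = X̄̄ = 117.5600

117.560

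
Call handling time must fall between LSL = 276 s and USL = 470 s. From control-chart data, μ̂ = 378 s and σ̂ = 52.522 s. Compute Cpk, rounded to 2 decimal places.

Cpu = (USL − μ̂) / (3σ̂) = (470 − 378) / (3 × 52.522) = 0.5839; Cpl = (μ̂ − LSL) / (3σ̂) = (378 − 276) / (3 × 52.522) = 0.6473; Cpk = min(Cpu, Cpl) = 0.5839

0.58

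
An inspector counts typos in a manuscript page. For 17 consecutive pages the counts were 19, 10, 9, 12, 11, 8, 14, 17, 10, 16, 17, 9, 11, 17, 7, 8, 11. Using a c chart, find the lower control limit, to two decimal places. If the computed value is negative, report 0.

c̄ = (19 + 10 + 9 + 12 + 11 + 8 + 14 + 17 + 10 + 16 + 17 + 9 + 11 + 17 + 7 + 8 + 11) / 17 = 206 / 17 = 12.1176
LCL = c̄ − 3√c̄ = 12.1176 − 3 × 3.4810 = 1.6745

1.67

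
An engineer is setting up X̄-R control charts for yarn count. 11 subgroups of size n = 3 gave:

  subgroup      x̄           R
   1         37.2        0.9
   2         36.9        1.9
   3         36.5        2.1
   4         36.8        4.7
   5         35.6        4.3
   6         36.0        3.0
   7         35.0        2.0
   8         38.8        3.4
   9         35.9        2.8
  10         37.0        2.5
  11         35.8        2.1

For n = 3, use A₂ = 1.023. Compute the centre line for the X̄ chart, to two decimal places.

X̄̄ = (37.2 + 36.9 + 36.5 + 36.8 + 35.6 + 36.0 + 35.0 + 38.8 + 35.9 + 37.0 + 35.8) / 11 = 401.5000 / 11 = 36.5000
CL = X̄̄ = 36.5000

36.50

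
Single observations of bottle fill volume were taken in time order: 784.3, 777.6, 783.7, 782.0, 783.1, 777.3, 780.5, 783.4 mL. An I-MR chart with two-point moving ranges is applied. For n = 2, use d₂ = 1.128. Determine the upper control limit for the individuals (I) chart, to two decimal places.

X̄ = (784.3 + 777.6 + 783.7 + 782.0 + 783.1 + 777.3 + 780.5 + 783.4) / 8 = 781.4875
Moving ranges: 6.7, 6.1, 1.7, 1.1, 5.8, 3.2, 2.9; M̄R̄ = 27.5000 / 7 = 3.9286
UCL = X̄ + 3·M̄R̄/d₂ = 781.4875 + 3 × 3.9286 / 1.128 = 791.9358

791.94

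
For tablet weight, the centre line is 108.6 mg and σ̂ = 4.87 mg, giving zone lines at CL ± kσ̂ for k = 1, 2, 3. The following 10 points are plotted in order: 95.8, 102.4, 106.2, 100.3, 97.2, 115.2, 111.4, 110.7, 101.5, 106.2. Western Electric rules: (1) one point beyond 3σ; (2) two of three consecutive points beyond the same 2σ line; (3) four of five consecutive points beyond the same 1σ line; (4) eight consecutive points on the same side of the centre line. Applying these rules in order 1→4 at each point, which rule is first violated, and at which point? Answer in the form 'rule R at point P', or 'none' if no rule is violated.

rule 3 at point 5

Zone of each point (C = within 1σ̂, B = 1σ̂–2σ̂, A = 2σ̂–3σ̂, * = beyond 3σ̂; sign = side of CL): 1:-A, 2:-B, 3:-C, 4:-B, 5:-A, 6:+B, 7:+C, 8:+C, 9:-B, 10:-C
Rule 3 (four of five consecutive points beyond the same 1σ limit) is satisfied at point 5.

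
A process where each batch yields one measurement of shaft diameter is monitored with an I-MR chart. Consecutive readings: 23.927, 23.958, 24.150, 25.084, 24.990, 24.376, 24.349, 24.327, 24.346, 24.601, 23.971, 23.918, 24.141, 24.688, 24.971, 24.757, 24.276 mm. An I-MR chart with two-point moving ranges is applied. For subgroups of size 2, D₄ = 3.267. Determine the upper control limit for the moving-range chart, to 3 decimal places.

Moving ranges: 0.031, 0.192, 0.934, 0.094, 0.614, 0.027, 0.022, 0.019, 0.255, 0.630, 0.053, 0.223, 0.547, 0.283, 0.214, 0.481; M̄R̄ = 4.6190 / 16 = 0.2887
UCL_MR = D₄·M̄R̄ = 3.267 × 0.2887 = 0.9431

0.943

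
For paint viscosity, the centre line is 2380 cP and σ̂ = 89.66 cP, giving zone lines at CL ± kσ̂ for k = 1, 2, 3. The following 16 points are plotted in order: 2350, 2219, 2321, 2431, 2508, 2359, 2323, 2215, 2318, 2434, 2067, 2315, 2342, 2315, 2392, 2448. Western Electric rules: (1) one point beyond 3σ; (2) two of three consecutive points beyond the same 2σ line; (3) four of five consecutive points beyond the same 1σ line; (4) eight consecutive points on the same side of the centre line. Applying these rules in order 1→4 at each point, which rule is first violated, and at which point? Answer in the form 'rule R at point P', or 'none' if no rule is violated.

rule 1 at point 11

Zone of each point (C = within 1σ̂, B = 1σ̂–2σ̂, A = 2σ̂–3σ̂, * = beyond 3σ̂; sign = side of CL): 1:-C, 2:-B, 3:-C, 4:+C, 5:+B, 6:-C, 7:-C, 8:-B, 9:-C, 10:+C, 11:-*, 12:-C, 13:-C, 14:-C, 15:+C, 16:+C
Rule 1 (one point beyond the 3σ limits) is satisfied at point 11.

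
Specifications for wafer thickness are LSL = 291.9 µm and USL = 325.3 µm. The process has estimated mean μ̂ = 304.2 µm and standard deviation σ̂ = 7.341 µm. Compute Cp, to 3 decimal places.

Cp = (USL − LSL) / (6σ̂) = (325.3 − 291.9) / (6 × 7.341) = 33.4000 / 44.0460 = 0.7583

0.758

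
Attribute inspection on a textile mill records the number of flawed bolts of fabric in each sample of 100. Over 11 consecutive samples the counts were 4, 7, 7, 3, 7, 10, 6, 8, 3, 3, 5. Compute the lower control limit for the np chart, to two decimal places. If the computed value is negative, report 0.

p̄ = Σdᵢ / (k·n) = 63 / (11 × 100) = 0.05727
LCL = np̄ − 3·√(np̄(1−p̄)) = 5.7273 − 3 × 2.3236 = -1.2436 → 0 (negative, so LCL = 0)

0.00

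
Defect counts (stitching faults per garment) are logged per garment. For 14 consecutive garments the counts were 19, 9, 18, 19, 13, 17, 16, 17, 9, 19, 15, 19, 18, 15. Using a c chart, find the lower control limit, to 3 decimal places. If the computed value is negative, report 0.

c̄ = (19 + 9 + 18 + 19 + 13 + 17 + 16 + 17 + 9 + 19 + 15 + 19 + 18 + 15) / 14 = 223 / 14 = 15.9286
LCL = c̄ − 3√c̄ = 15.9286 − 3 × 3.9911 = 3.9554

3.955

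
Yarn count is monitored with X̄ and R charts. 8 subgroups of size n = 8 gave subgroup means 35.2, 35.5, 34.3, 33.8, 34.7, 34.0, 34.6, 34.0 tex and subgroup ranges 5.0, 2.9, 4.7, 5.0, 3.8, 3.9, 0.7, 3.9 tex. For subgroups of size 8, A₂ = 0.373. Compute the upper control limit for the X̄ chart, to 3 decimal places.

X̄̄ = (35.2 + 35.5 + 34.3 + 33.8 + 34.7 + 34.0 + 34.6 + 34.0) / 8 = 276.1000 / 8 = 34.5125
R̄ = (5.0 + 2.9 + 4.7 + 5.0 + 3.8 + 3.9 + 0.7 + 3.9) / 8 = 29.9000 / 8 = 3.7375
UCL = X̄̄ + A₂·R̄ = 34.5125 + 0.373 × 3.7375 = 35.9066

35.907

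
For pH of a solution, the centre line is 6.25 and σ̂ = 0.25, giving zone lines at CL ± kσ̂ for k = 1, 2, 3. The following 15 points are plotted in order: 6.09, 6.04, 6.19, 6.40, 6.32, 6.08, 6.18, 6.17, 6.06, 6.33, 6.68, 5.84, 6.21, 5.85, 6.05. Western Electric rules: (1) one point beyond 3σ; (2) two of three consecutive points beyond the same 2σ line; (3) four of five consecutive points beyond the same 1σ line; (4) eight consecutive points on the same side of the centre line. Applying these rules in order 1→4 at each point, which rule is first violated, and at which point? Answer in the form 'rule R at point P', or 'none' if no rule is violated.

Zone of each point (C = within 1σ̂, B = 1σ̂–2σ̂, A = 2σ̂–3σ̂, * = beyond 3σ̂; sign = side of CL): 1:-C, 2:-C, 3:-C, 4:+C, 5:+C, 6:-C, 7:-C, 8:-C, 9:-C, 10:+C, 11:+B, 12:-B, 13:-C, 14:-B, 15:-C
No rule fires across all 15 points.

none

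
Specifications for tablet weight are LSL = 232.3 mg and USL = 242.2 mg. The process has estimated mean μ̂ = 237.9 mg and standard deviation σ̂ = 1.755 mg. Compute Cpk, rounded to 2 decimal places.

Cpu = (USL − μ̂) / (3σ̂) = (242.2 − 237.9) / (3 × 1.755) = 0.8167; Cpl = (μ̂ − LSL) / (3σ̂) = (237.9 − 232.3) / (3 × 1.755) = 1.0636; Cpk = min(Cpu, Cpl) = 0.8167

0.82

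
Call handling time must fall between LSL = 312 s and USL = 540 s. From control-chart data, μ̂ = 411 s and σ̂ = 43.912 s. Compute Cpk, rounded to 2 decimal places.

0.75

Cpu = (USL − μ̂) / (3σ̂) = (540 − 411) / (3 × 43.912) = 0.9792; Cpl = (μ̂ − LSL) / (3σ̂) = (411 − 312) / (3 × 43.912) = 0.7515; Cpk = min(Cpu, Cpl) = 0.7515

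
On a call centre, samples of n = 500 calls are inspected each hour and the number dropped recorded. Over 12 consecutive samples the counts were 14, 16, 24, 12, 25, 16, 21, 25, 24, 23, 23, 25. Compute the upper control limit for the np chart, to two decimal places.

34.02

p̄ = Σdᵢ / (k·n) = 248 / (12 × 500) = 0.04133
UCL = np̄ + 3·√(np̄(1−p̄)) = 20.6667 + 3 × √(20.6667×0.95867) = 20.6667 + 3 × 4.4511 = 34.0200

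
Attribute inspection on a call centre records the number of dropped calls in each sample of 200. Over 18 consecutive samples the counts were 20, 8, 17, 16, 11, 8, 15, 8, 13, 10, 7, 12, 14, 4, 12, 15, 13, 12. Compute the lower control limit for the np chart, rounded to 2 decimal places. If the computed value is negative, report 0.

p̄ = Σdᵢ / (k·n) = 215 / (18 × 200) = 0.05972
LCL = np̄ − 3·√(np̄(1−p̄)) = 11.9444 − 3 × 3.3513 = 1.8906

1.89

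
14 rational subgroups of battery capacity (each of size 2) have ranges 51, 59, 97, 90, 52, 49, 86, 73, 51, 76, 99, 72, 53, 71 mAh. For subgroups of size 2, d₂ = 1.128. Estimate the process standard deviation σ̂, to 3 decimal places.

R̄ = (51 + 59 + 97 + 90 + 52 + 49 + 86 + 73 + 51 + 76 + 99 + 72 + 53 + 71) / 14 = 69.9286
σ̂ = R̄ / d₂ = 69.9286 / 1.128 = 61.9934

61.993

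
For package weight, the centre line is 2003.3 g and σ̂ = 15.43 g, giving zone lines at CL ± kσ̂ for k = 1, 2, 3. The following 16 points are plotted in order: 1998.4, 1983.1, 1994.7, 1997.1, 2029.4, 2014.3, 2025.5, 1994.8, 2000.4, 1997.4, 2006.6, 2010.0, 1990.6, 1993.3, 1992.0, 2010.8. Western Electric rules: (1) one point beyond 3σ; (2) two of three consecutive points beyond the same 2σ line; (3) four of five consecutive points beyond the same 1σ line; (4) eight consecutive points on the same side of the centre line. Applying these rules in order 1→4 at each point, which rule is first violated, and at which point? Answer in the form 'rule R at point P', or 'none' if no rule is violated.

none

Zone of each point (C = within 1σ̂, B = 1σ̂–2σ̂, A = 2σ̂–3σ̂, * = beyond 3σ̂; sign = side of CL): 1:-C, 2:-B, 3:-C, 4:-C, 5:+B, 6:+C, 7:+B, 8:-C, 9:-C, 10:-C, 11:+C, 12:+C, 13:-C, 14:-C, 15:-C, 16:+C
No rule fires across all 16 points.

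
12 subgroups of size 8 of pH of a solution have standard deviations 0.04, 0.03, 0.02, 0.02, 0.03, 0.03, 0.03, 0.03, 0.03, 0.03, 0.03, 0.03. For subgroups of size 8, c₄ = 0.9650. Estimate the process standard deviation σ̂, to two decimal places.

s̄ = (0.04 + 0.03 + 0.02 + 0.02 + 0.03 + 0.03 + 0.03 + 0.03 + 0.03 + 0.03 + 0.03 + 0.03) / 12 = 0.0292
σ̂ = s̄ / c₄ = 0.0292 / 0.9650 = 0.0302

0.03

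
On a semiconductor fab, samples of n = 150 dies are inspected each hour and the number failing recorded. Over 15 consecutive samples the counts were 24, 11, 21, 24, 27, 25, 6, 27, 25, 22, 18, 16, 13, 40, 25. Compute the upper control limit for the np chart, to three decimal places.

34.500

p̄ = Σdᵢ / (k·n) = 324 / (15 × 150) = 0.14400
UCL = np̄ + 3·√(np̄(1−p̄)) = 21.6000 + 3 × √(21.6000×0.85600) = 21.6000 + 3 × 4.3000 = 34.4999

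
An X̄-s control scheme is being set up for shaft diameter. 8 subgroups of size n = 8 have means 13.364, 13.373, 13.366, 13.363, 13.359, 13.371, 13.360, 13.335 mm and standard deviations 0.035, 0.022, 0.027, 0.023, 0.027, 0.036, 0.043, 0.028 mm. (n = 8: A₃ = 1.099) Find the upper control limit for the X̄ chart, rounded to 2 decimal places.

X̄̄ = (13.364 + 13.373 + 13.366 + 13.363 + 13.359 + 13.371 + 13.360 + 13.335) / 8 = 13.3614
s̄ = (0.035 + 0.022 + 0.027 + 0.023 + 0.027 + 0.036 + 0.043 + 0.028) / 8 = 0.0301
UCL = X̄̄ + A₃·s̄ = 13.3614 + 1.099 × 0.0301 = 13.3945

13.39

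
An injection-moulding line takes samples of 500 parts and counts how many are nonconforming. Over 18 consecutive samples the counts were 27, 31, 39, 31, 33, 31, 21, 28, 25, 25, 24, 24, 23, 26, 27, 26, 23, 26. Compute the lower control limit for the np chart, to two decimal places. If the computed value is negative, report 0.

12.00

p̄ = Σdᵢ / (k·n) = 490 / (18 × 500) = 0.05444
LCL = np̄ − 3·√(np̄(1−p̄)) = 27.2222 − 3 × 5.0735 = 12.0018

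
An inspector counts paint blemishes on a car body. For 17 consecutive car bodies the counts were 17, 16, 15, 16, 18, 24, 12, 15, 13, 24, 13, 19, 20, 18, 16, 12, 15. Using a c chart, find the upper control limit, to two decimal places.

c̄ = (17 + 16 + 15 + 16 + 18 + 24 + 12 + 15 + 13 + 24 + 13 + 19 + 20 + 18 + 16 + 12 + 15) / 17 = 283 / 17 = 16.6471
UCL = c̄ + 3√c̄ = 16.6471 + 3 × √16.6471 = 16.6471 + 3 × 4.0801 = 28.8873

28.89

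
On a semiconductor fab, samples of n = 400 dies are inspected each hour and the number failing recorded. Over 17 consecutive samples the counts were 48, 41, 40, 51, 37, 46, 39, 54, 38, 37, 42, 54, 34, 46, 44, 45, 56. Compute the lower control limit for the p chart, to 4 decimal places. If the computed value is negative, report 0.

0.0635

p̄ = Σdᵢ / (k·n) = 752 / (17 × 400) = 0.11059
LCL = p̄ − 3·√(p̄(1−p̄)/n) = 0.11059 − 3 × 0.01568 = 0.06355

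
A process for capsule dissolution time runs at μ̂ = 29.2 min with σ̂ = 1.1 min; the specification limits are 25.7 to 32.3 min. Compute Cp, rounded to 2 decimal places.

Cp = (USL − LSL) / (6σ̂) = (32.3 − 25.7) / (6 × 1.1) = 6.6000 / 6.6000 = 1.0000

1.00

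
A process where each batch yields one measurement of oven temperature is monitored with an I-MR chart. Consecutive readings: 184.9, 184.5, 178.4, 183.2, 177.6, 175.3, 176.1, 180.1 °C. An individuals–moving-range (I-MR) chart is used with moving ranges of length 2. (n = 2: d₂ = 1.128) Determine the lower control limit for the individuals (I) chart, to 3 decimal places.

X̄ = (184.9 + 184.5 + 178.4 + 183.2 + 177.6 + 175.3 + 176.1 + 180.1) / 8 = 180.0125
Moving ranges: 0.4, 6.1, 4.8, 5.6, 2.3, 0.8, 4.0; M̄R̄ = 24.0000 / 7 = 3.4286
LCL = X̄ − 3·M̄R̄/d₂ = 180.0125 − 3 × 3.4286 / 1.128 = 170.8940

170.894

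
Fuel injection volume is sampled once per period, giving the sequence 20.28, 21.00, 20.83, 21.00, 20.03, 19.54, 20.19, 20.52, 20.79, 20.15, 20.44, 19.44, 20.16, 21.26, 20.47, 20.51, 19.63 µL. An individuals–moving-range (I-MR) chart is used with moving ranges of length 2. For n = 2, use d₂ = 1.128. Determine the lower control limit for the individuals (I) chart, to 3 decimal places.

18.833

X̄ = (20.28 + 21.00 + 20.83 + 21.00 + 20.03 + 19.54 + 20.19 + 20.52 + 20.79 + 20.15 + 20.44 + 19.44 + 20.16 + 21.26 + 20.47 + 20.51 + 19.63) / 17 = 20.3671
Moving ranges: 0.72, 0.17, 0.17, 0.97, 0.49, 0.65, 0.33, 0.27, 0.64, 0.29, 1.00, 0.72, 1.10, 0.79, 0.04, 0.88; M̄R̄ = 9.2300 / 16 = 0.5769
LCL = X̄ − 3·M̄R̄/d₂ = 20.3671 − 3 × 0.5769 / 1.128 = 18.8328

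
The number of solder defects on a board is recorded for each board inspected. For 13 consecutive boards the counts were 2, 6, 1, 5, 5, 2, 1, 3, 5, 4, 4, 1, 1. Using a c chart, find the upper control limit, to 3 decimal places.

8.339

c̄ = (2 + 6 + 1 + 5 + 5 + 2 + 1 + 3 + 5 + 4 + 4 + 1 + 1) / 13 = 40 / 13 = 3.0769
UCL = c̄ + 3√c̄ = 3.0769 + 3 × √3.0769 = 3.0769 + 3 × 1.7541 = 8.3393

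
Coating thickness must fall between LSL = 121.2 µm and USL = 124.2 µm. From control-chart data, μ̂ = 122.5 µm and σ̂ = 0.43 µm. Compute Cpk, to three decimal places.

Cpu = (USL − μ̂) / (3σ̂) = (124.2 − 122.5) / (3 × 0.43) = 1.3178; Cpl = (μ̂ − LSL) / (3σ̂) = (122.5 − 121.2) / (3 × 0.43) = 1.0078; Cpk = min(Cpu, Cpl) = 1.0078

1.008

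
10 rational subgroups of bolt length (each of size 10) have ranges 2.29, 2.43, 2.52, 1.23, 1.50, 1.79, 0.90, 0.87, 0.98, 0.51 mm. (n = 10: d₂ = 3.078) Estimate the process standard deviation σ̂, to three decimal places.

0.488

R̄ = (2.29 + 2.43 + 2.52 + 1.23 + 1.50 + 1.79 + 0.90 + 0.87 + 0.98 + 0.51) / 10 = 1.5020
σ̂ = R̄ / d₂ = 1.5020 / 3.078 = 0.4880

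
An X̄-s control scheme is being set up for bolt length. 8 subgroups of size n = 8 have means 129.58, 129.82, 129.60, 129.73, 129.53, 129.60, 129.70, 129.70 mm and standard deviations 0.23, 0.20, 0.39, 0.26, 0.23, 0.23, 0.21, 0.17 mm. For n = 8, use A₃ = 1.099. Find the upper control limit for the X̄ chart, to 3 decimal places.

X̄̄ = (129.58 + 129.82 + 129.60 + 129.73 + 129.53 + 129.60 + 129.70 + 129.70) / 8 = 129.6575
s̄ = (0.23 + 0.20 + 0.39 + 0.26 + 0.23 + 0.23 + 0.21 + 0.17) / 8 = 0.2400
UCL = X̄̄ + A₃·s̄ = 129.6575 + 1.099 × 0.2400 = 129.9213

129.921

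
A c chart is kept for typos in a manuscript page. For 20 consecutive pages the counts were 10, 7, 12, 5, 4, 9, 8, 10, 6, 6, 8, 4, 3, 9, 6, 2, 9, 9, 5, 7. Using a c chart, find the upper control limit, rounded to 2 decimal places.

14.86

c̄ = (10 + 7 + 12 + 5 + 4 + 9 + 8 + 10 + 6 + 6 + 8 + 4 + 3 + 9 + 6 + 2 + 9 + 9 + 5 + 7) / 20 = 139 / 20 = 6.9500
UCL = c̄ + 3√c̄ = 6.9500 + 3 × √6.9500 = 6.9500 + 3 × 2.6363 = 14.8589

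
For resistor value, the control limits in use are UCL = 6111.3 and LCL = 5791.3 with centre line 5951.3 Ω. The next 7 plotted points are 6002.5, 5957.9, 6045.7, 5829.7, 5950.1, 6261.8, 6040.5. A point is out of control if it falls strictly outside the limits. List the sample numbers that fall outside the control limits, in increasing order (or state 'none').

Compare each point to [5791.3, 6111.3]: sample 6 = 6261.8 > UCL.

6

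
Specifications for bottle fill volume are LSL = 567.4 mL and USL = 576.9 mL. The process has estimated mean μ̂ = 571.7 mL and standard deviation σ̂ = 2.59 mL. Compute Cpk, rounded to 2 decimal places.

0.55

Cpu = (USL − μ̂) / (3σ̂) = (576.9 − 571.7) / (3 × 2.59) = 0.6692; Cpl = (μ̂ − LSL) / (3σ̂) = (571.7 − 567.4) / (3 × 2.59) = 0.5534; Cpk = min(Cpu, Cpl) = 0.5534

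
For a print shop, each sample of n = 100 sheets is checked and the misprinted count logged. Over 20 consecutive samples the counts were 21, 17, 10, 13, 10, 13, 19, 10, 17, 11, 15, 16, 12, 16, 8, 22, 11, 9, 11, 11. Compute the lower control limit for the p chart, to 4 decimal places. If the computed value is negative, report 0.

0.0332

p̄ = Σdᵢ / (k·n) = 272 / (20 × 100) = 0.13600
LCL = p̄ − 3·√(p̄(1−p̄)/n) = 0.13600 − 3 × 0.03428 = 0.03316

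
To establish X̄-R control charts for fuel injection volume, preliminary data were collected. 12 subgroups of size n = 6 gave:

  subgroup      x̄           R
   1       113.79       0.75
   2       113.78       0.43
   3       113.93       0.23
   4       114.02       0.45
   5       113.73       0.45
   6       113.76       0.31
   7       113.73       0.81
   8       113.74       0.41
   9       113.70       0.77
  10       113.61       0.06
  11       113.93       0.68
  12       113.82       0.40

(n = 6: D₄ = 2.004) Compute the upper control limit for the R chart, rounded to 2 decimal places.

R̄ = (0.75 + 0.43 + 0.23 + 0.45 + 0.45 + 0.31 + 0.81 + 0.41 + 0.77 + 0.06 + 0.68 + 0.40) / 12 = 5.7500 / 12 = 0.4792
UCL_R = D₄·R̄ = 2.004 × 0.4792 = 0.9603

0.96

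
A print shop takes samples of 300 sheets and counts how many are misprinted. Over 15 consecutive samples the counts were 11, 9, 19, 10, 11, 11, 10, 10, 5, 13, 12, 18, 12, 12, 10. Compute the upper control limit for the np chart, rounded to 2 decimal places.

p̄ = Σdᵢ / (k·n) = 173 / (15 × 300) = 0.03844
UCL = np̄ + 3·√(np̄(1−p̄)) = 11.5333 + 3 × √(11.5333×0.96156) = 11.5333 + 3 × 3.3302 = 21.5238

21.52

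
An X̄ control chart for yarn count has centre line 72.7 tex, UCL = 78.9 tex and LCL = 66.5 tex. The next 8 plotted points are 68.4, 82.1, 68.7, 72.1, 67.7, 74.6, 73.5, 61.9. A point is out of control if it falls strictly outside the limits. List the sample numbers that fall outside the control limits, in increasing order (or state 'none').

Compare each point to [66.5, 78.9]: sample 2 = 82.1 > UCL; sample 8 = 61.9 < LCL.

2, 8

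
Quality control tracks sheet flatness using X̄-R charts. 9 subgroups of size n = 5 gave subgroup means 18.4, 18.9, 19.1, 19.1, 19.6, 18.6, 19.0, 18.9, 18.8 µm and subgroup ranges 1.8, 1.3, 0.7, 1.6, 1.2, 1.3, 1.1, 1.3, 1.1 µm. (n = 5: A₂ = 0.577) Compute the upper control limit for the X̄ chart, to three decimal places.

X̄̄ = (18.4 + 18.9 + 19.1 + 19.1 + 19.6 + 18.6 + 19.0 + 18.9 + 18.8) / 9 = 170.4000 / 9 = 18.9333
R̄ = (1.8 + 1.3 + 0.7 + 1.6 + 1.2 + 1.3 + 1.1 + 1.3 + 1.1) / 9 = 11.4000 / 9 = 1.2667
UCL = X̄̄ + A₂·R̄ = 18.9333 + 0.577 × 1.2667 = 19.6642

19.664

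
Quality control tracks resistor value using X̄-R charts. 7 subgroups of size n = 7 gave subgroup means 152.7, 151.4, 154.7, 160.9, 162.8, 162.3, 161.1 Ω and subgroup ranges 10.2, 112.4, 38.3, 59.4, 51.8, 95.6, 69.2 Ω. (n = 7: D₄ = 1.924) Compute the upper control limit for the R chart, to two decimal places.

120.09

R̄ = (10.2 + 112.4 + 38.3 + 59.4 + 51.8 + 95.6 + 69.2) / 7 = 436.9000 / 7 = 62.4143
UCL_R = D₄·R̄ = 1.924 × 62.4143 = 120.0851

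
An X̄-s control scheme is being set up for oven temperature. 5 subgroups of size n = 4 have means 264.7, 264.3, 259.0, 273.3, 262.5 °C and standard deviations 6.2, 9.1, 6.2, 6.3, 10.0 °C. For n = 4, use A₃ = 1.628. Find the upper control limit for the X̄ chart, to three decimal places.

277.068

X̄̄ = (264.7 + 264.3 + 259.0 + 273.3 + 262.5) / 5 = 264.7600
s̄ = (6.2 + 9.1 + 6.2 + 6.3 + 10.0) / 5 = 7.5600
UCL = X̄̄ + A₃·s̄ = 264.7600 + 1.628 × 7.5600 = 277.0677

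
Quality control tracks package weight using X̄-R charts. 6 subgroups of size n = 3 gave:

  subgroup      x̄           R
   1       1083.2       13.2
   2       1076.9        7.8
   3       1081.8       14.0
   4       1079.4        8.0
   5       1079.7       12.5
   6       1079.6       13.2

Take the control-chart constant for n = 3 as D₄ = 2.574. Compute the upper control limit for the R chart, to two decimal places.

29.47

R̄ = (13.2 + 7.8 + 14.0 + 8.0 + 12.5 + 13.2) / 6 = 68.7000 / 6 = 11.4500
UCL_R = D₄·R̄ = 2.574 × 11.4500 = 29.4723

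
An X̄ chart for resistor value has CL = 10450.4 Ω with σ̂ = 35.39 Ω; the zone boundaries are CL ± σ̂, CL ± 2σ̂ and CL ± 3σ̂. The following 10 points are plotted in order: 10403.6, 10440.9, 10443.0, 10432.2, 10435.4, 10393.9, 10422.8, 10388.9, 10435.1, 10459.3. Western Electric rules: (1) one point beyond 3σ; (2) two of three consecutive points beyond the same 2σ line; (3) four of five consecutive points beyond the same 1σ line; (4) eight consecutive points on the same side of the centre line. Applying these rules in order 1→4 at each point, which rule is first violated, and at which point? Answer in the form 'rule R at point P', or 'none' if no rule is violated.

Zone of each point (C = within 1σ̂, B = 1σ̂–2σ̂, A = 2σ̂–3σ̂, * = beyond 3σ̂; sign = side of CL): 1:-B, 2:-C, 3:-C, 4:-C, 5:-C, 6:-B, 7:-C, 8:-B, 9:-C, 10:+C
Rule 4 (eight consecutive points on the same side of the centre line) is satisfied at point 8.

rule 4 at point 8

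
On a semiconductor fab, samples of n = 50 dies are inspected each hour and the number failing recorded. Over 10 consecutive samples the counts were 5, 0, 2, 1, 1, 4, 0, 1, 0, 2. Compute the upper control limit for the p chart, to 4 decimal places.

0.1067

p̄ = Σdᵢ / (k·n) = 16 / (10 × 50) = 0.03200
UCL = p̄ + 3·√(p̄(1−p̄)/n) = 0.03200 + 3 × √(0.03200×0.96800/50) = 0.03200 + 3 × 0.02489 = 0.10667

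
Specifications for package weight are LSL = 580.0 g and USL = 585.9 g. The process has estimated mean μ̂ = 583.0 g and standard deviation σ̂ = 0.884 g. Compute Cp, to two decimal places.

1.11

Cp = (USL − LSL) / (6σ̂) = (585.9 − 580.0) / (6 × 0.884) = 5.9000 / 5.3040 = 1.1124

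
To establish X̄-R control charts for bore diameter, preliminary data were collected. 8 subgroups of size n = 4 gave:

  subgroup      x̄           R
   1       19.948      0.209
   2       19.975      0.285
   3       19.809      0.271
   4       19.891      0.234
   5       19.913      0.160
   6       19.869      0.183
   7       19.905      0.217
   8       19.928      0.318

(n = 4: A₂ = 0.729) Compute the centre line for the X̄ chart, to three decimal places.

19.905

X̄̄ = (19.948 + 19.975 + 19.809 + 19.891 + 19.913 + 19.869 + 19.905 + 19.928) / 8 = 159.2380 / 8 = 19.9047
CL = X̄̄ = 19.9047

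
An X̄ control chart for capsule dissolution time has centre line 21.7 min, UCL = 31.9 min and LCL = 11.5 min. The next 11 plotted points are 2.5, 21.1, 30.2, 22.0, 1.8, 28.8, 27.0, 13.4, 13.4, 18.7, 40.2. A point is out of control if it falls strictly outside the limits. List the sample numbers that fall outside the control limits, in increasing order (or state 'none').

1, 5, 11

Compare each point to [11.5, 31.9]: sample 1 = 2.5 < LCL; sample 5 = 1.8 < LCL; sample 11 = 40.2 > UCL.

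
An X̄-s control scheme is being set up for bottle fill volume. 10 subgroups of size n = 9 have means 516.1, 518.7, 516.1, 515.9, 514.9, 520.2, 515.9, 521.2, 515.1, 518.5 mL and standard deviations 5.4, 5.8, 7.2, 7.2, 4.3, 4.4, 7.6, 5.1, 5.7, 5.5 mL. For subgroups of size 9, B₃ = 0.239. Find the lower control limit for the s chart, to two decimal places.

s̄ = (5.4 + 5.8 + 7.2 + 7.2 + 4.3 + 4.4 + 7.6 + 5.1 + 5.7 + 5.5) / 10 = 5.8200
LCL_s = B₃·s̄ = 0.239 × 5.8200 = 1.3910

1.39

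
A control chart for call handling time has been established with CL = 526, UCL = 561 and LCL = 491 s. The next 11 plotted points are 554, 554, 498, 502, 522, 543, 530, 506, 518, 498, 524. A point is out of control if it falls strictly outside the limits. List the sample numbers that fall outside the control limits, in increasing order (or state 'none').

All 11 points lie within [491, 561].

none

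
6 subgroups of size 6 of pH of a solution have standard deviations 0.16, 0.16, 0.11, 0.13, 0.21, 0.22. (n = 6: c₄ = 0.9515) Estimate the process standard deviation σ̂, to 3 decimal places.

0.173

s̄ = (0.16 + 0.16 + 0.11 + 0.13 + 0.21 + 0.22) / 6 = 0.1650
σ̂ = s̄ / c₄ = 0.1650 / 0.9515 = 0.1734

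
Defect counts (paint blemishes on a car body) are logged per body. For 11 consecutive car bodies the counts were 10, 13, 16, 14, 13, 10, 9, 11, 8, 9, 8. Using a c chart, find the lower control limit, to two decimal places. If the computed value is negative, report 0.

c̄ = (10 + 13 + 16 + 14 + 13 + 10 + 9 + 11 + 8 + 9 + 8) / 11 = 121 / 11 = 11.0000
LCL = c̄ − 3√c̄ = 11.0000 − 3 × 3.3166 = 1.0501

1.05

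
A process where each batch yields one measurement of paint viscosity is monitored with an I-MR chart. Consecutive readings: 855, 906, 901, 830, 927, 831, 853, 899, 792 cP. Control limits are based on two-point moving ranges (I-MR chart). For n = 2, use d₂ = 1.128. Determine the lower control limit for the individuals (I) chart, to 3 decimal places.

X̄ = (855 + 906 + 901 + 830 + 927 + 831 + 853 + 899 + 792) / 9 = 866.0000
Moving ranges: 51, 5, 71, 97, 96, 22, 46, 107; M̄R̄ = 495.0000 / 8 = 61.8750
LCL = X̄ − 3·M̄R̄/d₂ = 866.0000 − 3 × 61.8750 / 1.128 = 701.4388

701.439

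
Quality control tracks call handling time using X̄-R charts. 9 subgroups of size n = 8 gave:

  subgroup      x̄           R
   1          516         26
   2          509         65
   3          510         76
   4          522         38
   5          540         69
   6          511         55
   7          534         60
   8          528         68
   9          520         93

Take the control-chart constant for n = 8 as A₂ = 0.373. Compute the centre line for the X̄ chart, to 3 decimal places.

521.111

X̄̄ = (516 + 509 + 510 + 522 + 540 + 511 + 534 + 528 + 520) / 9 = 4690.0000 / 9 = 521.1111
CL = X̄̄ = 521.1111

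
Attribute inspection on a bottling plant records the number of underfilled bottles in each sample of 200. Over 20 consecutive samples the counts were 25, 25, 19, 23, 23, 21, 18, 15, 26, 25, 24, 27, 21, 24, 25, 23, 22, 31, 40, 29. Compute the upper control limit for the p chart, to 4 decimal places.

p̄ = Σdᵢ / (k·n) = 486 / (20 × 200) = 0.12150
UCL = p̄ + 3·√(p̄(1−p̄)/n) = 0.12150 + 3 × √(0.12150×0.87850/200) = 0.12150 + 3 × 0.02310 = 0.19081

0.1908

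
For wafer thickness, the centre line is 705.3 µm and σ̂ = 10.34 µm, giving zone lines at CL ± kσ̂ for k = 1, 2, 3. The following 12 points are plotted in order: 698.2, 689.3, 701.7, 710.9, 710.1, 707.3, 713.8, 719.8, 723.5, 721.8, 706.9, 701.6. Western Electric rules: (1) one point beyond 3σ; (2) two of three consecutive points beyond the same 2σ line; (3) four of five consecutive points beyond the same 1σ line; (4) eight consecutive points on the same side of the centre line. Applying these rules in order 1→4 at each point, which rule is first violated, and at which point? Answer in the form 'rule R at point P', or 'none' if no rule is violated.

Zone of each point (C = within 1σ̂, B = 1σ̂–2σ̂, A = 2σ̂–3σ̂, * = beyond 3σ̂; sign = side of CL): 1:-C, 2:-B, 3:-C, 4:+C, 5:+C, 6:+C, 7:+C, 8:+B, 9:+B, 10:+B, 11:+C, 12:-C
Rule 4 (eight consecutive points on the same side of the centre line) is satisfied at point 11.

rule 4 at point 11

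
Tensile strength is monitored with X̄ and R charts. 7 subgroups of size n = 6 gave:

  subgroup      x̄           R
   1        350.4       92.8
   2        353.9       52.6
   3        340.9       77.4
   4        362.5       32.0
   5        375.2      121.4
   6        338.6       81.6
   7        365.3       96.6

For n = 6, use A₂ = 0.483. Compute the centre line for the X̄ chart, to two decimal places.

X̄̄ = (350.4 + 353.9 + 340.9 + 362.5 + 375.2 + 338.6 + 365.3) / 7 = 2486.8000 / 7 = 355.2571
CL = X̄̄ = 355.2571

355.26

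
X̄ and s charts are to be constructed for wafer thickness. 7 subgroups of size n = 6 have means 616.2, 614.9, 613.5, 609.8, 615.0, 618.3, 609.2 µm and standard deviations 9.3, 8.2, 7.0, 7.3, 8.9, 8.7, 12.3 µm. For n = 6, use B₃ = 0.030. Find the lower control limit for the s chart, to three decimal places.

s̄ = (9.3 + 8.2 + 7.0 + 7.3 + 8.9 + 8.7 + 12.3) / 7 = 8.8143
LCL_s = B₃·s̄ = 0.030 × 8.8143 = 0.2644

0.264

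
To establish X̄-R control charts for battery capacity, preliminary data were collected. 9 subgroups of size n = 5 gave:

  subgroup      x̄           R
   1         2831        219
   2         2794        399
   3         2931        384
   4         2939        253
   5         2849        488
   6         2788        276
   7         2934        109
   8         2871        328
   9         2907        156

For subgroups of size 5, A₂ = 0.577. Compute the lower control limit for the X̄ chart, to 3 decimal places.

2704.097

X̄̄ = (2831 + 2794 + 2931 + 2939 + 2849 + 2788 + 2934 + 2871 + 2907) / 9 = 25844.0000 / 9 = 2871.5556
R̄ = (219 + 399 + 384 + 253 + 488 + 276 + 109 + 328 + 156) / 9 = 2612.0000 / 9 = 290.2222
LCL = X̄̄ − A₂·R̄ = 2871.5556 − 0.577 × 290.2222 = 2704.0973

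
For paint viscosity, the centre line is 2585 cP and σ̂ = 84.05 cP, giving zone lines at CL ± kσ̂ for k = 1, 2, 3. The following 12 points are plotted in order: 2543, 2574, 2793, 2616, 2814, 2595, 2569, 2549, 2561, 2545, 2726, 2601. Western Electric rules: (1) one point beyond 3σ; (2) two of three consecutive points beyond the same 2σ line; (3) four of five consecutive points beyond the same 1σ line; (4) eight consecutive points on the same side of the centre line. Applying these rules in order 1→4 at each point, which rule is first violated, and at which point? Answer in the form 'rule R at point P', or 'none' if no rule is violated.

Zone of each point (C = within 1σ̂, B = 1σ̂–2σ̂, A = 2σ̂–3σ̂, * = beyond 3σ̂; sign = side of CL): 1:-C, 2:-C, 3:+A, 4:+C, 5:+A, 6:+C, 7:-C, 8:-C, 9:-C, 10:-C, 11:+B, 12:+C
Rule 2 (two of three consecutive points beyond the same 2σ limit) is satisfied at point 5.

rule 2 at point 5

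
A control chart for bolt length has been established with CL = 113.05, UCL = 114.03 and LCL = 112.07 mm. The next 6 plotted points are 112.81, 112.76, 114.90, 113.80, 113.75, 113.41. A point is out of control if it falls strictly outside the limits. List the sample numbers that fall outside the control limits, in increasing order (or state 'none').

3

Compare each point to [112.07, 114.03]: sample 3 = 114.90 > UCL.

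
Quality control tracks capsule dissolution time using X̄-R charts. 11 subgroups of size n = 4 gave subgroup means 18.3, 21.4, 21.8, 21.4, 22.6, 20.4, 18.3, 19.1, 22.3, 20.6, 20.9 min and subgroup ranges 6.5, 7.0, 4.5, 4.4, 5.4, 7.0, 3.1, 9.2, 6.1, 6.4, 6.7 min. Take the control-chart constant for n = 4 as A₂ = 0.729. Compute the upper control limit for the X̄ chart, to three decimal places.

25.039

X̄̄ = (18.3 + 21.4 + 21.8 + 21.4 + 22.6 + 20.4 + 18.3 + 19.1 + 22.3 + 20.6 + 20.9) / 11 = 227.1000 / 11 = 20.6455
R̄ = (6.5 + 7.0 + 4.5 + 4.4 + 5.4 + 7.0 + 3.1 + 9.2 + 6.1 + 6.4 + 6.7) / 11 = 66.3000 / 11 = 6.0273
UCL = X̄̄ + A₂·R̄ = 20.6455 + 0.729 × 6.0273 = 25.0393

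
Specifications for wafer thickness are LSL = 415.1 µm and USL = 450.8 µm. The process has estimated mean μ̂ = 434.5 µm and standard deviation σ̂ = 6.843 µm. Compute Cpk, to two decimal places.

0.79

Cpu = (USL − μ̂) / (3σ̂) = (450.8 − 434.5) / (3 × 6.843) = 0.7940; Cpl = (μ̂ − LSL) / (3σ̂) = (434.5 − 415.1) / (3 × 6.843) = 0.9450; Cpk = min(Cpu, Cpl) = 0.7940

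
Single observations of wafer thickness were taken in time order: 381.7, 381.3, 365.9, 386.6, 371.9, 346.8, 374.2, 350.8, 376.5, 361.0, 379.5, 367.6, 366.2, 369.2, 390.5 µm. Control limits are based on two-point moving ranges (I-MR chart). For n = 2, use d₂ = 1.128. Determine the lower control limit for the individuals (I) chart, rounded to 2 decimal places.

X̄ = (381.7 + 381.3 + 365.9 + 386.6 + 371.9 + 346.8 + 374.2 + 350.8 + 376.5 + 361.0 + 379.5 + 367.6 + 366.2 + 369.2 + 390.5) / 15 = 371.3133
Moving ranges: 0.4, 15.4, 20.7, 14.7, 25.1, 27.4, 23.4, 25.7, 15.5, 18.5, 11.9, 1.4, 3.0, 21.3; M̄R̄ = 224.4000 / 14 = 16.0286
LCL = X̄ − 3·M̄R̄/d₂ = 371.3133 − 3 × 16.0286 / 1.128 = 328.6842

328.68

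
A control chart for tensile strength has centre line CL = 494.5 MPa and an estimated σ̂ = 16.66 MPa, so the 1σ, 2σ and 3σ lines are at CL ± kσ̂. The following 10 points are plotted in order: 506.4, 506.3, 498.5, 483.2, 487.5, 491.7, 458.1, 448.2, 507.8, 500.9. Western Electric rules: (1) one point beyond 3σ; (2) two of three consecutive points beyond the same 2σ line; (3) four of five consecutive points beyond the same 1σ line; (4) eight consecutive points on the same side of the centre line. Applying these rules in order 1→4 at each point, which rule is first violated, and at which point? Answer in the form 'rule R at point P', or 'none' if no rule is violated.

Zone of each point (C = within 1σ̂, B = 1σ̂–2σ̂, A = 2σ̂–3σ̂, * = beyond 3σ̂; sign = side of CL): 1:+C, 2:+C, 3:+C, 4:-C, 5:-C, 6:-C, 7:-A, 8:-A, 9:+C, 10:+C
Rule 2 (two of three consecutive points beyond the same 2σ limit) is satisfied at point 8.

rule 2 at point 8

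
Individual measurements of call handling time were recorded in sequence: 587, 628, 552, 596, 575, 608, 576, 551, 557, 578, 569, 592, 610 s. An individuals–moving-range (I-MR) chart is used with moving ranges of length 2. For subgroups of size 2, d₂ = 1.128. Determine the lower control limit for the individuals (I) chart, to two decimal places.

505.65

X̄ = (587 + 628 + 552 + 596 + 575 + 608 + 576 + 551 + 557 + 578 + 569 + 592 + 610) / 13 = 583.0000
Moving ranges: 41, 76, 44, 21, 33, 32, 25, 6, 21, 9, 23, 18; M̄R̄ = 349.0000 / 12 = 29.0833
LCL = X̄ − 3·M̄R̄/d₂ = 583.0000 − 3 × 29.0833 / 1.128 = 505.6507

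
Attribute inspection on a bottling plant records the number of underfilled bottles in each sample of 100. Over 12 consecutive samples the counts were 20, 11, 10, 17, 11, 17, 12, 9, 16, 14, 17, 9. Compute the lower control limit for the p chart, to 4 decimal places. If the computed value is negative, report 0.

0.0330

p̄ = Σdᵢ / (k·n) = 163 / (12 × 100) = 0.13583
LCL = p̄ − 3·√(p̄(1−p̄)/n) = 0.13583 − 3 × 0.03426 = 0.03305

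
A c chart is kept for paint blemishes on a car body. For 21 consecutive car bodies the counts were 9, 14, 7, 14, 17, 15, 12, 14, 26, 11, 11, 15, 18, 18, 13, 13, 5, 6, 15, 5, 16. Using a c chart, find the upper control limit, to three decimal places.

c̄ = (9 + 14 + 7 + 14 + 17 + 15 + 12 + 14 + 26 + 11 + 11 + 15 + 18 + 18 + 13 + 13 + 5 + 6 + 15 + 5 + 16) / 21 = 274 / 21 = 13.0476
UCL = c̄ + 3√c̄ = 13.0476 + 3 × √13.0476 = 13.0476 + 3 × 3.6121 = 23.8841

23.884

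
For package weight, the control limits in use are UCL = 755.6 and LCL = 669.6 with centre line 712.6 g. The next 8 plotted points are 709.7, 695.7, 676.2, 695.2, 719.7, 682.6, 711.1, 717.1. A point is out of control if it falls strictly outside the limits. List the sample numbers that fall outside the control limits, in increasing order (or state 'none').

All 8 points lie within [669.6, 755.6].

none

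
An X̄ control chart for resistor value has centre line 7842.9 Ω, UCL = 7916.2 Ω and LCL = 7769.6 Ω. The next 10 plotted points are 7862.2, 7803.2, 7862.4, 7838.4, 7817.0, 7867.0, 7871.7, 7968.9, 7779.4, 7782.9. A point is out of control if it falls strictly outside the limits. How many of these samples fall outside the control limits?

1

Compare each point to [7769.6, 7916.2]: sample 8 = 7968.9 > UCL.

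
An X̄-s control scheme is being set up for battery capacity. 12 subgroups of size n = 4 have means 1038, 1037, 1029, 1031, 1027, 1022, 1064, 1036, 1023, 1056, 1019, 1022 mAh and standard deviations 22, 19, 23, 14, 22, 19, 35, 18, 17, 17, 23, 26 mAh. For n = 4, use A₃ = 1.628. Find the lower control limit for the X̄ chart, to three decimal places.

999.072

X̄̄ = (1038 + 1037 + 1029 + 1031 + 1027 + 1022 + 1064 + 1036 + 1023 + 1056 + 1019 + 1022) / 12 = 1033.6667
s̄ = (22 + 19 + 23 + 14 + 22 + 19 + 35 + 18 + 17 + 17 + 23 + 26) / 12 = 21.2500
LCL = X̄̄ − A₃·s̄ = 1033.6667 − 1.628 × 21.2500 = 999.0717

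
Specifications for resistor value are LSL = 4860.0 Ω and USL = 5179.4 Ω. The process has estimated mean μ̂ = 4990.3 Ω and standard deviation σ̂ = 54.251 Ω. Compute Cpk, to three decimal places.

0.801

Cpu = (USL − μ̂) / (3σ̂) = (5179.4 − 4990.3) / (3 × 54.251) = 1.1619; Cpl = (μ̂ − LSL) / (3σ̂) = (4990.3 − 4860.0) / (3 × 54.251) = 0.8006; Cpk = min(Cpu, Cpl) = 0.8006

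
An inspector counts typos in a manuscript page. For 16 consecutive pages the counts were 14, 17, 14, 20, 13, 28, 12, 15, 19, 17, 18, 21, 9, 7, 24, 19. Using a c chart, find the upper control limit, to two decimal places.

28.94

c̄ = (14 + 17 + 14 + 20 + 13 + 28 + 12 + 15 + 19 + 17 + 18 + 21 + 9 + 7 + 24 + 19) / 16 = 267 / 16 = 16.6875
UCL = c̄ + 3√c̄ = 16.6875 + 3 × √16.6875 = 16.6875 + 3 × 4.0850 = 28.9426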